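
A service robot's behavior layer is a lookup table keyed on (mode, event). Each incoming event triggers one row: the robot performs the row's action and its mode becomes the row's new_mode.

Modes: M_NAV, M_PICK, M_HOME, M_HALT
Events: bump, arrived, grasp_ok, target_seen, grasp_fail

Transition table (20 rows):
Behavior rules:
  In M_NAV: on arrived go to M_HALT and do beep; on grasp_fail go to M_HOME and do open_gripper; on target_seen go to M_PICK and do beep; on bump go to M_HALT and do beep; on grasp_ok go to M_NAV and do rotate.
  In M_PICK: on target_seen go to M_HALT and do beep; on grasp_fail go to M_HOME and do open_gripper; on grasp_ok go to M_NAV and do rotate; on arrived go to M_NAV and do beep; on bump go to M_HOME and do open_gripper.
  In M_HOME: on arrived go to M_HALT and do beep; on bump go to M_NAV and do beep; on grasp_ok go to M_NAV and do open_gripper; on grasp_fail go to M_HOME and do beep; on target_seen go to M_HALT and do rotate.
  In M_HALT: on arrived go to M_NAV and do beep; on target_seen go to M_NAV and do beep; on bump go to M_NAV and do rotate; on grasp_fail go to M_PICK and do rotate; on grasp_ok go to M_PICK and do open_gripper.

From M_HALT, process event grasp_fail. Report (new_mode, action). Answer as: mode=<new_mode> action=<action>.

current mode = M_HALT; filter table to that mode:
  (M_HALT, arrived) → (M_NAV, beep)
  (M_HALT, target_seen) → (M_NAV, beep)
  (M_HALT, bump) → (M_NAV, rotate)
  (M_HALT, grasp_fail) → (M_PICK, rotate)  ← event matches
  (M_HALT, grasp_ok) → (M_PICK, open_gripper)
event = grasp_fail selects (M_PICK, rotate)

mode=M_PICK action=rotate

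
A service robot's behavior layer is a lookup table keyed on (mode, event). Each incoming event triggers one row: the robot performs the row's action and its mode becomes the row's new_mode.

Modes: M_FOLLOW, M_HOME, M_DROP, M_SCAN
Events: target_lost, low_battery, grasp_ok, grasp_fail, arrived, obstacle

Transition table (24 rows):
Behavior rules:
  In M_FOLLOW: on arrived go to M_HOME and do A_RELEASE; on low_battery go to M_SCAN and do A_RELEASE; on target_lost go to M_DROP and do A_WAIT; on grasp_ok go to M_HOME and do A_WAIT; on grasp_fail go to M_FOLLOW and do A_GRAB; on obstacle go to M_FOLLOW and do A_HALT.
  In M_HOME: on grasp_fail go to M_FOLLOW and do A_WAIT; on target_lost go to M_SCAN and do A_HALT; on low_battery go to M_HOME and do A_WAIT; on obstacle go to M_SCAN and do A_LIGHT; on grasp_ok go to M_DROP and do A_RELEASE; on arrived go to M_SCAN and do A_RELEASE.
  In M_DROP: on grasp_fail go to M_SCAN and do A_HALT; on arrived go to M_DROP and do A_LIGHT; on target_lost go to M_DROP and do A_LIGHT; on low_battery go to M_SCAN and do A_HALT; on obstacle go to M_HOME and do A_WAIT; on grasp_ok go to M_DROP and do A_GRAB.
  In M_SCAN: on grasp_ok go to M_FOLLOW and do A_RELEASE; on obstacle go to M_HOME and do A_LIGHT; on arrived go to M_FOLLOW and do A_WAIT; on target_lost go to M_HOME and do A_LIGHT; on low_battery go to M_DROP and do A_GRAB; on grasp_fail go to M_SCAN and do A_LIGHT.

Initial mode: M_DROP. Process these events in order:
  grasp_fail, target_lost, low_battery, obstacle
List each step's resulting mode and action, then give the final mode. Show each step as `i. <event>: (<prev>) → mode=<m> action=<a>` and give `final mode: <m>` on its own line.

1. grasp_fail: (M_DROP) → mode=M_SCAN action=A_HALT
2. target_lost: (M_SCAN) → mode=M_HOME action=A_LIGHT
3. low_battery: (M_HOME) → mode=M_HOME action=A_WAIT
4. obstacle: (M_HOME) → mode=M_SCAN action=A_LIGHT

final mode: M_SCAN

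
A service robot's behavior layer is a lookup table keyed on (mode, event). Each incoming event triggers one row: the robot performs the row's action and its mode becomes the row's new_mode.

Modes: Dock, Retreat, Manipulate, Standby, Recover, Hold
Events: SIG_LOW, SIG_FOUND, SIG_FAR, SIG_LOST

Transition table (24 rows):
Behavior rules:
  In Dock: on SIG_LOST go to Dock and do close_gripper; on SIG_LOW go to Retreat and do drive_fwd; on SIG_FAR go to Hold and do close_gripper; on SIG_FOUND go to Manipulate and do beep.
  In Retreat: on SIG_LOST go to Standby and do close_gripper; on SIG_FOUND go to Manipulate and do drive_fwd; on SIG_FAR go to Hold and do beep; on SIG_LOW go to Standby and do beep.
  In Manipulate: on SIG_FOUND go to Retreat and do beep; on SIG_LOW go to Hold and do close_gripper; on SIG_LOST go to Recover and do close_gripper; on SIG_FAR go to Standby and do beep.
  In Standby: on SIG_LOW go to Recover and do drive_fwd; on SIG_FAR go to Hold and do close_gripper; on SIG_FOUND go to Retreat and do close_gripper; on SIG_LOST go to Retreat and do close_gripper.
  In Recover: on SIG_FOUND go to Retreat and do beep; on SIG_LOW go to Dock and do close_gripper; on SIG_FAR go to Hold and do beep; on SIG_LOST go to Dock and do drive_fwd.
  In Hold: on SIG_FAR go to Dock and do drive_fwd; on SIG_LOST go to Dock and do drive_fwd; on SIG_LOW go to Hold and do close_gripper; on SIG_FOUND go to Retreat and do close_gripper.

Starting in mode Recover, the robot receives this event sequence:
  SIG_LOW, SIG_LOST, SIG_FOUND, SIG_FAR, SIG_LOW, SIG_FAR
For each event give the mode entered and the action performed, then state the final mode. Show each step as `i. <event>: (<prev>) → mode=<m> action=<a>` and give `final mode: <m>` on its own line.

final mode: Hold

1. SIG_LOW: (Recover) → mode=Dock action=close_gripper
2. SIG_LOST: (Dock) → mode=Dock action=close_gripper
3. SIG_FOUND: (Dock) → mode=Manipulate action=beep
4. SIG_FAR: (Manipulate) → mode=Standby action=beep
5. SIG_LOW: (Standby) → mode=Recover action=drive_fwd
6. SIG_FAR: (Recover) → mode=Hold action=beep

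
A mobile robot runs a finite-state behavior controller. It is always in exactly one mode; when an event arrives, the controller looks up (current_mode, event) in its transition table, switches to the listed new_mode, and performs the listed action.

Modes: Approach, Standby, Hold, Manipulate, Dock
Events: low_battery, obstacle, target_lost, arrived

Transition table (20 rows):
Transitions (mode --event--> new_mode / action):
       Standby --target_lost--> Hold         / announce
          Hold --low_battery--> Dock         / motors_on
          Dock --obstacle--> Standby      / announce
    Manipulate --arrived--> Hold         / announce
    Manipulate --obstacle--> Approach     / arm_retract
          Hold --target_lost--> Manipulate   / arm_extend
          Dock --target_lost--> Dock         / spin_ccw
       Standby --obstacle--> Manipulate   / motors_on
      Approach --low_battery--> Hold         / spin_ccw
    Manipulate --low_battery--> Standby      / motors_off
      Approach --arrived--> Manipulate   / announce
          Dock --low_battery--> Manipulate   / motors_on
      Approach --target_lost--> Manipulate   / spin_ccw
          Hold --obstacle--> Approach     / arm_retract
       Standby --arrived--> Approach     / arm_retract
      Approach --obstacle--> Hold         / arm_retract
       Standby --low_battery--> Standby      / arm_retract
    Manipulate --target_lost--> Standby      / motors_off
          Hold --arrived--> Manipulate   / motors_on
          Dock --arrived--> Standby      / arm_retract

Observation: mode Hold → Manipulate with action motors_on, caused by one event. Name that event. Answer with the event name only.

try low_battery: (Hold, low_battery) → (Dock, motors_on)
try obstacle: (Hold, obstacle) → (Approach, arm_retract)
try target_lost: (Hold, target_lost) → (Manipulate, arm_extend)
try arrived: (Hold, arrived) → (Manipulate, motors_on)  ← matches

arrived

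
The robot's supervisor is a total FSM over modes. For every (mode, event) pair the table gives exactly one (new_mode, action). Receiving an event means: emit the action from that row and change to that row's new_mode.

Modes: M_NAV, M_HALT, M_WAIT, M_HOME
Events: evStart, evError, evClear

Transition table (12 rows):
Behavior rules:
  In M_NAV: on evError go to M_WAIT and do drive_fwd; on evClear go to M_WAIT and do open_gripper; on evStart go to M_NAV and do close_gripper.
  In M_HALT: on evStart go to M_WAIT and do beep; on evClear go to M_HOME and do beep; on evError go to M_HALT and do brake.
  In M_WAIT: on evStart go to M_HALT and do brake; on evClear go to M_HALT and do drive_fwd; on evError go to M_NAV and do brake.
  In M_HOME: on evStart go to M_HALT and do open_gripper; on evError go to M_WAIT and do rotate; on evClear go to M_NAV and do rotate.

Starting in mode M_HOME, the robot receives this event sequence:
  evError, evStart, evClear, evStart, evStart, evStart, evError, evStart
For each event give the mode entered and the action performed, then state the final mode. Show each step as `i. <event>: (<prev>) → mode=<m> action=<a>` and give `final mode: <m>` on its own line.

final mode: M_WAIT

1. evError: (M_HOME) → mode=M_WAIT action=rotate
2. evStart: (M_WAIT) → mode=M_HALT action=brake
3. evClear: (M_HALT) → mode=M_HOME action=beep
4. evStart: (M_HOME) → mode=M_HALT action=open_gripper
5. evStart: (M_HALT) → mode=M_WAIT action=beep
6. evStart: (M_WAIT) → mode=M_HALT action=brake
7. evError: (M_HALT) → mode=M_HALT action=brake
8. evStart: (M_HALT) → mode=M_WAIT action=beep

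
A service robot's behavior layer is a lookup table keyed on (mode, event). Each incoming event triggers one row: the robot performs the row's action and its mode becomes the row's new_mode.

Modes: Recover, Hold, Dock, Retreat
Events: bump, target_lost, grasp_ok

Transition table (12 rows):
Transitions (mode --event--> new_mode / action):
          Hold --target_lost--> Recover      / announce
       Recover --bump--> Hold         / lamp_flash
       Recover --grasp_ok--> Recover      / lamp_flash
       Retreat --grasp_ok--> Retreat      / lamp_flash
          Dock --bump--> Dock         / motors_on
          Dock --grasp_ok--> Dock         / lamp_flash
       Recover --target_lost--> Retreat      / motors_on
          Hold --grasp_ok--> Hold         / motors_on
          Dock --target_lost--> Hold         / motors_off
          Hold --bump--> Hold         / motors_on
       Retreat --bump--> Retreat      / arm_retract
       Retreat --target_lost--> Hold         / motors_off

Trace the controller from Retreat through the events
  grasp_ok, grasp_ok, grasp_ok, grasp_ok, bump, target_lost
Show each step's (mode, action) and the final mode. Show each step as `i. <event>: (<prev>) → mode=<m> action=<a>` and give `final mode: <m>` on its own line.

final mode: Hold

1. grasp_ok: (Retreat) → mode=Retreat action=lamp_flash
2. grasp_ok: (Retreat) → mode=Retreat action=lamp_flash
3. grasp_ok: (Retreat) → mode=Retreat action=lamp_flash
4. grasp_ok: (Retreat) → mode=Retreat action=lamp_flash
5. bump: (Retreat) → mode=Retreat action=arm_retract
6. target_lost: (Retreat) → mode=Hold action=motors_off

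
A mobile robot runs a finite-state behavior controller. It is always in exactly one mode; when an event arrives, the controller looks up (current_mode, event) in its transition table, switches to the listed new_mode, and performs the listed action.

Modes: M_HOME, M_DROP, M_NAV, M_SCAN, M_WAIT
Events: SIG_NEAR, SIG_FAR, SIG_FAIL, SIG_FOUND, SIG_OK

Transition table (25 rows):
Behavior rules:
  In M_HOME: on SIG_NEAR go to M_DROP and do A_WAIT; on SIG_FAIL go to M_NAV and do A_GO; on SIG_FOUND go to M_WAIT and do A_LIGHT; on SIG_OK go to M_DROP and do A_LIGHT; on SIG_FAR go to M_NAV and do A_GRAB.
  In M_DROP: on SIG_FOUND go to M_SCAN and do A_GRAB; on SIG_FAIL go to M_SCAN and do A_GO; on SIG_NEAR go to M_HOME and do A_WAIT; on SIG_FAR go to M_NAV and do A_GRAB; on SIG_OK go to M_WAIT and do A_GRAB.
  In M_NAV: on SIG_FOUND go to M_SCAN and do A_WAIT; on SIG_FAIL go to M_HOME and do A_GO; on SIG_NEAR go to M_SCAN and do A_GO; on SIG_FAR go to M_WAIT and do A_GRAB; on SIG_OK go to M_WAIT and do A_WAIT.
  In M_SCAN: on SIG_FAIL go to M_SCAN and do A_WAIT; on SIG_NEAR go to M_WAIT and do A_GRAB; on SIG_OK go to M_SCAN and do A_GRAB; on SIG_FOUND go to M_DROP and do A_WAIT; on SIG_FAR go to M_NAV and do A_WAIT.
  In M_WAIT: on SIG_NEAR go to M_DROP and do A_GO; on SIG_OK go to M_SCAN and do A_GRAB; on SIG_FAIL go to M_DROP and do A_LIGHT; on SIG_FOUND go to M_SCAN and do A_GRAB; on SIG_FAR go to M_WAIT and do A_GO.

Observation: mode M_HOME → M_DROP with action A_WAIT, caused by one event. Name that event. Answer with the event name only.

SIG_NEAR

try SIG_NEAR: (M_HOME, SIG_NEAR) → (M_DROP, A_WAIT)  ← matches
try SIG_FAR: (M_HOME, SIG_FAR) → (M_NAV, A_GRAB)
try SIG_FAIL: (M_HOME, SIG_FAIL) → (M_NAV, A_GO)
try SIG_FOUND: (M_HOME, SIG_FOUND) → (M_WAIT, A_LIGHT)
try SIG_OK: (M_HOME, SIG_OK) → (M_DROP, A_LIGHT)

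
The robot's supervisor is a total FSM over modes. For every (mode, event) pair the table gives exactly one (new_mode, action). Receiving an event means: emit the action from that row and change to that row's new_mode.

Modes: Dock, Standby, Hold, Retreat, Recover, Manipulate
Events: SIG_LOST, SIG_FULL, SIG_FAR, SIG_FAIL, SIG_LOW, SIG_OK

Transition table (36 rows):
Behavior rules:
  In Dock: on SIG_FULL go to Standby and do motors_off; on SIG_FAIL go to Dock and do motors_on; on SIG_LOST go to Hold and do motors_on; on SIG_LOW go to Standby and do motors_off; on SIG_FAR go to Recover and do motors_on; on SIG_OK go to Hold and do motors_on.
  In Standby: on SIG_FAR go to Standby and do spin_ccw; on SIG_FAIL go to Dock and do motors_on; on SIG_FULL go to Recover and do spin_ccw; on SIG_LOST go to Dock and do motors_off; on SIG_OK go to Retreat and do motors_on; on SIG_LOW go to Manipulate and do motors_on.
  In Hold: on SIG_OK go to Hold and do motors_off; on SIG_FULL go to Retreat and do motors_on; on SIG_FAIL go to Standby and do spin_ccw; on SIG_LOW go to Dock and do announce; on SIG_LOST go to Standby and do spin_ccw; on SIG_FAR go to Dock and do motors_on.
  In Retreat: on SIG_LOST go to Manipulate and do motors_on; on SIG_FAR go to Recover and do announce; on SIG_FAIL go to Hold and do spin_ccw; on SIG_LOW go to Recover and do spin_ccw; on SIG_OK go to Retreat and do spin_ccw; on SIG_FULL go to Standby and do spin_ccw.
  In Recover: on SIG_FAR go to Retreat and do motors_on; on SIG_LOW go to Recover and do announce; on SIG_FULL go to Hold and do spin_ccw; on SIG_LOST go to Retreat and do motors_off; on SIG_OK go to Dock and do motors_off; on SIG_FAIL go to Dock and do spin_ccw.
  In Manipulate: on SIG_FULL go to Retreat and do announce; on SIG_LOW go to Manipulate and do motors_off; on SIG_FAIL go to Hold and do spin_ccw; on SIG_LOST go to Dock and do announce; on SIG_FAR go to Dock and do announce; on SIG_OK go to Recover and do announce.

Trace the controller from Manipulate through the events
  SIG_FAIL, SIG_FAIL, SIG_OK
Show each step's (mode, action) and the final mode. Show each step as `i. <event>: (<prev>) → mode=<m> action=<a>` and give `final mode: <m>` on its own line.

final mode: Retreat

1. SIG_FAIL: (Manipulate) → mode=Hold action=spin_ccw
2. SIG_FAIL: (Hold) → mode=Standby action=spin_ccw
3. SIG_OK: (Standby) → mode=Retreat action=motors_on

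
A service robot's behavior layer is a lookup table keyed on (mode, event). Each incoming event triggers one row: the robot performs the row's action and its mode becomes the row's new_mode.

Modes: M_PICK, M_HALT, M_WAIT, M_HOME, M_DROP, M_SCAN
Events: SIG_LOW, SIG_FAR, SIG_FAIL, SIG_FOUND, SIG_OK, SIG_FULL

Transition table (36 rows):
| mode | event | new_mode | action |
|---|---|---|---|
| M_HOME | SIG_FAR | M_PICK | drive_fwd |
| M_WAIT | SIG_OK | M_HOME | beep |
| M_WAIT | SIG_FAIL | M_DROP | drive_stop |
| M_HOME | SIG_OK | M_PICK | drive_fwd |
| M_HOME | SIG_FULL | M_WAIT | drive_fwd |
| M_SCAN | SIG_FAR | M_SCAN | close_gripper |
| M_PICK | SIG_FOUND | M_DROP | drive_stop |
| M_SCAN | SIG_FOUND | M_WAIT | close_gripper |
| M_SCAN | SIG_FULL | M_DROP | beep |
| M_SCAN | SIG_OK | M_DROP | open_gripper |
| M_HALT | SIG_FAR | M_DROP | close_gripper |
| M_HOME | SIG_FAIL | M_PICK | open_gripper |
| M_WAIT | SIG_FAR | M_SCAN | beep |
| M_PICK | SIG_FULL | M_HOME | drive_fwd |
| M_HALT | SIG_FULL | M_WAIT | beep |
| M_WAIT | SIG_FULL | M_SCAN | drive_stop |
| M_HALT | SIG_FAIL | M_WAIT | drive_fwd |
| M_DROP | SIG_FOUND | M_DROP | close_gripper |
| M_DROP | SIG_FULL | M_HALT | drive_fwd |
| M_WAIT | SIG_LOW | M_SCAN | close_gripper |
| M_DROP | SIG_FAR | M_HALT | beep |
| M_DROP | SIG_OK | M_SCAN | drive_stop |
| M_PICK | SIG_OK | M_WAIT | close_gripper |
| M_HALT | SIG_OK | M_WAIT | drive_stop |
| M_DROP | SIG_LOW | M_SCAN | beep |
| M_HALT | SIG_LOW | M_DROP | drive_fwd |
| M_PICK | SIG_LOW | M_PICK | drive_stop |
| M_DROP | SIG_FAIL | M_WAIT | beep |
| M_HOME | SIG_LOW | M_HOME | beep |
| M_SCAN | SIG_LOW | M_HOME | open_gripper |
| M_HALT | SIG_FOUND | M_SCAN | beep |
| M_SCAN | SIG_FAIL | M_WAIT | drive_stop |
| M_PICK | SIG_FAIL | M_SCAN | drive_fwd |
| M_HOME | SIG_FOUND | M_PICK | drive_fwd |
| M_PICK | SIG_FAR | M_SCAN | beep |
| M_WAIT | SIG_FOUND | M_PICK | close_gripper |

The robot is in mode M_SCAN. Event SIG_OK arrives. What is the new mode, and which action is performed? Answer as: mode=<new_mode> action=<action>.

current mode = M_SCAN; filter table to that mode:
  (M_SCAN, SIG_FAR) → (M_SCAN, close_gripper)
  (M_SCAN, SIG_FOUND) → (M_WAIT, close_gripper)
  (M_SCAN, SIG_FULL) → (M_DROP, beep)
  (M_SCAN, SIG_OK) → (M_DROP, open_gripper)  ← event matches
  (M_SCAN, SIG_LOW) → (M_HOME, open_gripper)
  (M_SCAN, SIG_FAIL) → (M_WAIT, drive_stop)
event = SIG_OK selects (M_DROP, open_gripper)

mode=M_DROP action=open_gripper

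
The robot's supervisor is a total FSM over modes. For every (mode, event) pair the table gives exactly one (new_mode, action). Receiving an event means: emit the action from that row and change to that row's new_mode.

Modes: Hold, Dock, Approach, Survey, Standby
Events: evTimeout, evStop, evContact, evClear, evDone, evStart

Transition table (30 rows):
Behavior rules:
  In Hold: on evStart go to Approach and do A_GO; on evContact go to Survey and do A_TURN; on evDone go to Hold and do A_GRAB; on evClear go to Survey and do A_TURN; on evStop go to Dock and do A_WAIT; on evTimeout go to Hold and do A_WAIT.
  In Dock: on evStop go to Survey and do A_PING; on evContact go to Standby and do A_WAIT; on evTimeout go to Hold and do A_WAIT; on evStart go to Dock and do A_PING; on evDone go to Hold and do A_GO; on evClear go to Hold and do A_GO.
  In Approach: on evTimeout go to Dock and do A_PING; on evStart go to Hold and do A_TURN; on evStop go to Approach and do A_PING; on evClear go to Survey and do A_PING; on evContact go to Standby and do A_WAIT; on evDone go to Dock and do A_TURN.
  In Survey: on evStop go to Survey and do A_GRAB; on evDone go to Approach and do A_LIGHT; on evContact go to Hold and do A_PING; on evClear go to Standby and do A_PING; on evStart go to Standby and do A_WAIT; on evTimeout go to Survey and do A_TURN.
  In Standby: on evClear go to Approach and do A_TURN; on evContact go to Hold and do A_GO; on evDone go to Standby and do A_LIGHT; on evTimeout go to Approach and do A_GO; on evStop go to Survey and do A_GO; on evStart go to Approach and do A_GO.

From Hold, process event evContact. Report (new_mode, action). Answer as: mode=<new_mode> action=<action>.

mode=Survey action=A_TURN

current mode = Hold; filter table to that mode:
  (Hold, evStart) → (Approach, A_GO)
  (Hold, evContact) → (Survey, A_TURN)  ← event matches
  (Hold, evDone) → (Hold, A_GRAB)
  (Hold, evClear) → (Survey, A_TURN)
  (Hold, evStop) → (Dock, A_WAIT)
  (Hold, evTimeout) → (Hold, A_WAIT)
event = evContact selects (Survey, A_TURN)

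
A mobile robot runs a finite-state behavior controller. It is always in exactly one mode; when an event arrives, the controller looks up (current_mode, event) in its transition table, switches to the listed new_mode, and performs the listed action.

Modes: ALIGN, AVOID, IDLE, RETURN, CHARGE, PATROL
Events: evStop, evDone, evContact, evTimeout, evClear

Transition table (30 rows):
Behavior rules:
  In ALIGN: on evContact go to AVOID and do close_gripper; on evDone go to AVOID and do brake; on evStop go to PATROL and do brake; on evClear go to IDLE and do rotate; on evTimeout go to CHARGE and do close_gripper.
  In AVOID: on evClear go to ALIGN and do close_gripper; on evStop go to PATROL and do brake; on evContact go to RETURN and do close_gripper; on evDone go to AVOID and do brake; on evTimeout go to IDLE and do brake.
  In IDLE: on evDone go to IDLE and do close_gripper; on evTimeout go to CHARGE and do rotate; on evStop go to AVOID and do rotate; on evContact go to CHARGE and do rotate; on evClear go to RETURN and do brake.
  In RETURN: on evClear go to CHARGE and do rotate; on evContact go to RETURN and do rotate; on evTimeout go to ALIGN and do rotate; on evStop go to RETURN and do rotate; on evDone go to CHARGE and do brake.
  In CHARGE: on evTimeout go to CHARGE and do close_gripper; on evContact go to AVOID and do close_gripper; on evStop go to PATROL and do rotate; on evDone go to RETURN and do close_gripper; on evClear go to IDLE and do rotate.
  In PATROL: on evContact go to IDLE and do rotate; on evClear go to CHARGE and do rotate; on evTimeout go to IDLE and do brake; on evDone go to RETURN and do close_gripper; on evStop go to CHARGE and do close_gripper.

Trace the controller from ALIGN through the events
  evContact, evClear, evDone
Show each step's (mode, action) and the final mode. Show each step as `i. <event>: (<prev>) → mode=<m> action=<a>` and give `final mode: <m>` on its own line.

final mode: AVOID

1. evContact: (ALIGN) → mode=AVOID action=close_gripper
2. evClear: (AVOID) → mode=ALIGN action=close_gripper
3. evDone: (ALIGN) → mode=AVOID action=brake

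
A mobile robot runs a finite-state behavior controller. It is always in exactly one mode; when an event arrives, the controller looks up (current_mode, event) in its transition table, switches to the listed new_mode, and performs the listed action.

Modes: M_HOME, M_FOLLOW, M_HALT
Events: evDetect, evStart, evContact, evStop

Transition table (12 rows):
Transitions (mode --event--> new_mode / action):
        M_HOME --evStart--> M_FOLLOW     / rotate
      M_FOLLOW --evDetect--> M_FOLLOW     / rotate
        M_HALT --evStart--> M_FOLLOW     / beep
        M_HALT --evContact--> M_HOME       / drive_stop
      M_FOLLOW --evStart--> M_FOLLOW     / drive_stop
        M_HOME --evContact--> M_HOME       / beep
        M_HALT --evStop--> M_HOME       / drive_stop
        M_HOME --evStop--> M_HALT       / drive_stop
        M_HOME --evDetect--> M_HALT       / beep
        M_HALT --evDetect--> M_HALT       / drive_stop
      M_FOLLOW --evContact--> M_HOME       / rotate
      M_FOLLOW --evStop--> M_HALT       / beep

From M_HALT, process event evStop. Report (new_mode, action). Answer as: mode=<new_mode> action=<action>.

current mode = M_HALT; filter table to that mode:
  (M_HALT, evStart) → (M_FOLLOW, beep)
  (M_HALT, evContact) → (M_HOME, drive_stop)
  (M_HALT, evStop) → (M_HOME, drive_stop)  ← event matches
  (M_HALT, evDetect) → (M_HALT, drive_stop)
event = evStop selects (M_HOME, drive_stop)

mode=M_HOME action=drive_stop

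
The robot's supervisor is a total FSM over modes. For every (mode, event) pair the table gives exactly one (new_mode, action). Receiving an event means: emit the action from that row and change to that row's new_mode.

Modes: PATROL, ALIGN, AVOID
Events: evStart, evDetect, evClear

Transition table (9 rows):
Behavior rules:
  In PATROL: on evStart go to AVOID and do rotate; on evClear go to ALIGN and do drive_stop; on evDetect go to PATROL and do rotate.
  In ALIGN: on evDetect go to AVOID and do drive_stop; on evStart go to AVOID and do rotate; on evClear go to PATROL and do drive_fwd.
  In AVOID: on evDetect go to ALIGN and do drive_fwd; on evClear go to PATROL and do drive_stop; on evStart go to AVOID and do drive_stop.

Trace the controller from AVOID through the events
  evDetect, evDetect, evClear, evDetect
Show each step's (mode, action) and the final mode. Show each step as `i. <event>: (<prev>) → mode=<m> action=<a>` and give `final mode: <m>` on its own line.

final mode: PATROL

1. evDetect: (AVOID) → mode=ALIGN action=drive_fwd
2. evDetect: (ALIGN) → mode=AVOID action=drive_stop
3. evClear: (AVOID) → mode=PATROL action=drive_stop
4. evDetect: (PATROL) → mode=PATROL action=rotate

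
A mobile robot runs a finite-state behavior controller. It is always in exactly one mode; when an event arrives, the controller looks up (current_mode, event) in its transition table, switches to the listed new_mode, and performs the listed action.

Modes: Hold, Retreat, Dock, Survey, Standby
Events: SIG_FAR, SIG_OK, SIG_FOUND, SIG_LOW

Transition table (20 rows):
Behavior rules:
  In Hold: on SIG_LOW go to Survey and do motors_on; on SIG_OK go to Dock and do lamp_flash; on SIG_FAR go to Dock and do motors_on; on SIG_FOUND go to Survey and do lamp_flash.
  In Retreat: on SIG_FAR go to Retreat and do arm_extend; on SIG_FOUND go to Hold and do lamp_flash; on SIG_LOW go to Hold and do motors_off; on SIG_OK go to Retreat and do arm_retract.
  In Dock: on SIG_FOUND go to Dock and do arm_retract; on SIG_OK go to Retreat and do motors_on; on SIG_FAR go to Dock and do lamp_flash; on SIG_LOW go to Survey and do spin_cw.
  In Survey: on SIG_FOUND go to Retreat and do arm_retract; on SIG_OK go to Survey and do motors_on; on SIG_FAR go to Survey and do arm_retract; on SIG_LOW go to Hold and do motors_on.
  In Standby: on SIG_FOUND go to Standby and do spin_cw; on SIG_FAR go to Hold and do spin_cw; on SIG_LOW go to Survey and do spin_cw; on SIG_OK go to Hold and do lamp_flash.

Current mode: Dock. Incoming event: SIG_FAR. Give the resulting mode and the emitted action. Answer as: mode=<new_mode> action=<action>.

current mode = Dock; filter table to that mode:
  (Dock, SIG_FOUND) → (Dock, arm_retract)
  (Dock, SIG_OK) → (Retreat, motors_on)
  (Dock, SIG_FAR) → (Dock, lamp_flash)  ← event matches
  (Dock, SIG_LOW) → (Survey, spin_cw)
event = SIG_FAR selects (Dock, lamp_flash)

mode=Dock action=lamp_flash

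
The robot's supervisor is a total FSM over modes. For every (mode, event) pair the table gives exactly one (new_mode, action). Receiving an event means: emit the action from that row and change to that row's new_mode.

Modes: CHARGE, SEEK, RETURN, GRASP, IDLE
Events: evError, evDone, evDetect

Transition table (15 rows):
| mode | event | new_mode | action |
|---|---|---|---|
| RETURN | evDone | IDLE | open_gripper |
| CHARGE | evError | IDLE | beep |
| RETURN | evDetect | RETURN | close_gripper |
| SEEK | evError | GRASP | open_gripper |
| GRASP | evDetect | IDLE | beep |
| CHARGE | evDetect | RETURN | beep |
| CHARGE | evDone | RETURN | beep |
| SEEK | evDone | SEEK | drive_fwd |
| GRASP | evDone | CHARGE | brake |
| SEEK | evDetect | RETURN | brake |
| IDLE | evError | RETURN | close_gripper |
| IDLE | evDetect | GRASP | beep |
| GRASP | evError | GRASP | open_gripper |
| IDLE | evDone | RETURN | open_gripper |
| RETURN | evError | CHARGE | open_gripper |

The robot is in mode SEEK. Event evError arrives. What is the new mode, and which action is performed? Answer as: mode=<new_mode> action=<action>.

mode=GRASP action=open_gripper

current mode = SEEK; filter table to that mode:
  (SEEK, evError) → (GRASP, open_gripper)  ← event matches
  (SEEK, evDone) → (SEEK, drive_fwd)
  (SEEK, evDetect) → (RETURN, brake)
event = evError selects (GRASP, open_gripper)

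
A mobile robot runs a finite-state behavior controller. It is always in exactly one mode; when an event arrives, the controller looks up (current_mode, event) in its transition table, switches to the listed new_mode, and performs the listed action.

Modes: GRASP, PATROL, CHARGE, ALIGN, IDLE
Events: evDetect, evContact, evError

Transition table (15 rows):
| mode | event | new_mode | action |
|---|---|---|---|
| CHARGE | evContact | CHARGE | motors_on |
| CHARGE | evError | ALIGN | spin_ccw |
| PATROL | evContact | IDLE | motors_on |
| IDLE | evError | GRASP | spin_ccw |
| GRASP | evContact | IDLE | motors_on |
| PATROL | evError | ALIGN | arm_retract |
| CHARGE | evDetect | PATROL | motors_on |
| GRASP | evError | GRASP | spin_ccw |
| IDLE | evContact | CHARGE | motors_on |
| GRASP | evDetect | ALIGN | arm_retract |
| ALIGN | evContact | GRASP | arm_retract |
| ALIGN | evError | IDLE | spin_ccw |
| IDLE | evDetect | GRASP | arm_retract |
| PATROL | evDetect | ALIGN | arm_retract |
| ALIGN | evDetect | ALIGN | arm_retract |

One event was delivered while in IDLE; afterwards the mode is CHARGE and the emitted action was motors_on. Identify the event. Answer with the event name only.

try evDetect: (IDLE, evDetect) → (GRASP, arm_retract)
try evContact: (IDLE, evContact) → (CHARGE, motors_on)  ← matches
try evError: (IDLE, evError) → (GRASP, spin_ccw)

evContact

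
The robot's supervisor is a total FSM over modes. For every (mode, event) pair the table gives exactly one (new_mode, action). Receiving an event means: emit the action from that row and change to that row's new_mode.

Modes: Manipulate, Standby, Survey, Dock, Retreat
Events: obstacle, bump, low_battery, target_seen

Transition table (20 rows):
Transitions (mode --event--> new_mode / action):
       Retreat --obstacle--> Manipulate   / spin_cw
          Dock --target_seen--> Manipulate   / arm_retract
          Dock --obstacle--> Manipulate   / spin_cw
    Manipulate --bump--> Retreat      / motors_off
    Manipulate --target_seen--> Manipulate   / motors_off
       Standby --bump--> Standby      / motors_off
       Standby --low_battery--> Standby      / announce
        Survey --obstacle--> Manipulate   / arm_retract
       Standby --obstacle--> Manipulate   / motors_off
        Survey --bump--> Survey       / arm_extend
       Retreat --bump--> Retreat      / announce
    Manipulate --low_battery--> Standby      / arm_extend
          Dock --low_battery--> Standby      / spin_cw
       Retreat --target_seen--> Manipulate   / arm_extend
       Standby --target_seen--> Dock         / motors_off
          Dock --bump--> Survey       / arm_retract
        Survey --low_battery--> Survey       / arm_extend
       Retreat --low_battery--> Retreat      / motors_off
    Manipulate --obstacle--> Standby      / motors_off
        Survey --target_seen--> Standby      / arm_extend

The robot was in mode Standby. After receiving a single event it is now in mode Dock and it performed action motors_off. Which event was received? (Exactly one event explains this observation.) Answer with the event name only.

try obstacle: (Standby, obstacle) → (Manipulate, motors_off)
try bump: (Standby, bump) → (Standby, motors_off)
try low_battery: (Standby, low_battery) → (Standby, announce)
try target_seen: (Standby, target_seen) → (Dock, motors_off)  ← matches

target_seen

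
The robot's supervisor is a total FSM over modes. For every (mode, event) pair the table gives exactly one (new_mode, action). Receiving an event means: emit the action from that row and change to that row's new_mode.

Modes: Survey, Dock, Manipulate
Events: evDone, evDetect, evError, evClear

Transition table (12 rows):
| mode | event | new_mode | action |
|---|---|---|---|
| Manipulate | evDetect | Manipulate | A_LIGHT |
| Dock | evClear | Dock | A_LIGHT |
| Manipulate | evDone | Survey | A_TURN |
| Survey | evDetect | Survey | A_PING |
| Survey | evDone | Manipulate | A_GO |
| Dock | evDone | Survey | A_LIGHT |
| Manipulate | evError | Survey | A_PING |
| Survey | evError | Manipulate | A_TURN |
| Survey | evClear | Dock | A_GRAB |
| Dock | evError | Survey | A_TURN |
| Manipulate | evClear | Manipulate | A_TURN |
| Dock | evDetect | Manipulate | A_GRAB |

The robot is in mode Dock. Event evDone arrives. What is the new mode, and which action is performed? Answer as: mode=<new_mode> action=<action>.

current mode = Dock; filter table to that mode:
  (Dock, evClear) → (Dock, A_LIGHT)
  (Dock, evDone) → (Survey, A_LIGHT)  ← event matches
  (Dock, evError) → (Survey, A_TURN)
  (Dock, evDetect) → (Manipulate, A_GRAB)
event = evDone selects (Survey, A_LIGHT)

mode=Survey action=A_LIGHT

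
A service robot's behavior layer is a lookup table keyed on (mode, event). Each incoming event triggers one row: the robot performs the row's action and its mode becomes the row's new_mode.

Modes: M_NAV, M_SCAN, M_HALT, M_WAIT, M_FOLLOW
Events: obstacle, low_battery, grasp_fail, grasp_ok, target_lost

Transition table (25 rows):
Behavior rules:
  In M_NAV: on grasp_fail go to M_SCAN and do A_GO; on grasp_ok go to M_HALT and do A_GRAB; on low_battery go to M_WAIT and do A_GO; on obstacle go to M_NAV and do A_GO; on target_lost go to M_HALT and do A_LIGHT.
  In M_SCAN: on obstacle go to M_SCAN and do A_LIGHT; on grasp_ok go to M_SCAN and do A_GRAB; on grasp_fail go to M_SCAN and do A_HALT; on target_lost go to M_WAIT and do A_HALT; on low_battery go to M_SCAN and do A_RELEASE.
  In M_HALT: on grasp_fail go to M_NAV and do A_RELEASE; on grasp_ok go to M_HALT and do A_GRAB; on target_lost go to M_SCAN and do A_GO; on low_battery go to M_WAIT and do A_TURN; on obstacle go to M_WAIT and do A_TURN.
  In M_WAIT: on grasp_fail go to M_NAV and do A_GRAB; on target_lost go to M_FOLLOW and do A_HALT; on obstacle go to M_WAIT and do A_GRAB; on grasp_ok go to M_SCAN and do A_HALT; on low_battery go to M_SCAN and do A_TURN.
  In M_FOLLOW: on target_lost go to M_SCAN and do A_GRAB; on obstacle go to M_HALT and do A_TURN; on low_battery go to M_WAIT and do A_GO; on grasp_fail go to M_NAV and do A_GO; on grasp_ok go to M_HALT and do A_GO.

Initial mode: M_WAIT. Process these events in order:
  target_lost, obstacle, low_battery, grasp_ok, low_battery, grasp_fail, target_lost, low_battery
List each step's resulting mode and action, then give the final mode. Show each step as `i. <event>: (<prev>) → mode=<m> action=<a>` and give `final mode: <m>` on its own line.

final mode: M_SCAN

1. target_lost: (M_WAIT) → mode=M_FOLLOW action=A_HALT
2. obstacle: (M_FOLLOW) → mode=M_HALT action=A_TURN
3. low_battery: (M_HALT) → mode=M_WAIT action=A_TURN
4. grasp_ok: (M_WAIT) → mode=M_SCAN action=A_HALT
5. low_battery: (M_SCAN) → mode=M_SCAN action=A_RELEASE
6. grasp_fail: (M_SCAN) → mode=M_SCAN action=A_HALT
7. target_lost: (M_SCAN) → mode=M_WAIT action=A_HALT
8. low_battery: (M_WAIT) → mode=M_SCAN action=A_TURN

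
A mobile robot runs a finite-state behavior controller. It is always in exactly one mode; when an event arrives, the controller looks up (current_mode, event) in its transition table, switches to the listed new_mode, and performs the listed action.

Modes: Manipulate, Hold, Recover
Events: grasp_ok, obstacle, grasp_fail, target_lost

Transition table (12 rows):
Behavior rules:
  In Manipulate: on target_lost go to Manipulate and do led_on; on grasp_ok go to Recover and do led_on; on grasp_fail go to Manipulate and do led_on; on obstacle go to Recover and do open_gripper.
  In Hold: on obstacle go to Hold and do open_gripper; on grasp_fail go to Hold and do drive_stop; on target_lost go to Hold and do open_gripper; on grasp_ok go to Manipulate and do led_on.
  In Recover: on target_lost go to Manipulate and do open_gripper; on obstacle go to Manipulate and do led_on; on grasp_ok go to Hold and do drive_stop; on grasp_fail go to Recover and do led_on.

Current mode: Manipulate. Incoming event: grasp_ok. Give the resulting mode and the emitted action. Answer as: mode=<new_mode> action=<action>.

current mode = Manipulate; filter table to that mode:
  (Manipulate, target_lost) → (Manipulate, led_on)
  (Manipulate, grasp_ok) → (Recover, led_on)  ← event matches
  (Manipulate, grasp_fail) → (Manipulate, led_on)
  (Manipulate, obstacle) → (Recover, open_gripper)
event = grasp_ok selects (Recover, led_on)

mode=Recover action=led_on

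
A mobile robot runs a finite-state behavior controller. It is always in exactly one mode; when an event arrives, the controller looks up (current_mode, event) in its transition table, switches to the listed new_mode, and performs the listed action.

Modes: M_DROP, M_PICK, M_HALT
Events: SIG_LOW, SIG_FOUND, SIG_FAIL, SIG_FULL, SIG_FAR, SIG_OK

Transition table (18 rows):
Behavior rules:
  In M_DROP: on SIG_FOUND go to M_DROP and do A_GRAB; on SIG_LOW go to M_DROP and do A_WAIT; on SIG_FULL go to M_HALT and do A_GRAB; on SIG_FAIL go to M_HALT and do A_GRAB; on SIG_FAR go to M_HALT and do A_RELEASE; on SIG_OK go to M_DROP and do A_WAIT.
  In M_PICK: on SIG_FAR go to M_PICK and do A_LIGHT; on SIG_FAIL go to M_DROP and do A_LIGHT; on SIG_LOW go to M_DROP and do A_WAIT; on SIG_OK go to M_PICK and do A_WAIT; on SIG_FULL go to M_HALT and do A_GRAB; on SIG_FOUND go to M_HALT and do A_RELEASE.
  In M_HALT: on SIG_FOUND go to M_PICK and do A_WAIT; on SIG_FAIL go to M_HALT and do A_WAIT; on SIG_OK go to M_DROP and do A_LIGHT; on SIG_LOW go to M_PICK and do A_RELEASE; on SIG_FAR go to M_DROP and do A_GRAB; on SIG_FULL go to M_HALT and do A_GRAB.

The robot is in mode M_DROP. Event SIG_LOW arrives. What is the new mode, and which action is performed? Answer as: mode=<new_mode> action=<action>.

mode=M_DROP action=A_WAIT

current mode = M_DROP; filter table to that mode:
  (M_DROP, SIG_FOUND) → (M_DROP, A_GRAB)
  (M_DROP, SIG_LOW) → (M_DROP, A_WAIT)  ← event matches
  (M_DROP, SIG_FULL) → (M_HALT, A_GRAB)
  (M_DROP, SIG_FAIL) → (M_HALT, A_GRAB)
  (M_DROP, SIG_FAR) → (M_HALT, A_RELEASE)
  (M_DROP, SIG_OK) → (M_DROP, A_WAIT)
event = SIG_LOW selects (M_DROP, A_WAIT)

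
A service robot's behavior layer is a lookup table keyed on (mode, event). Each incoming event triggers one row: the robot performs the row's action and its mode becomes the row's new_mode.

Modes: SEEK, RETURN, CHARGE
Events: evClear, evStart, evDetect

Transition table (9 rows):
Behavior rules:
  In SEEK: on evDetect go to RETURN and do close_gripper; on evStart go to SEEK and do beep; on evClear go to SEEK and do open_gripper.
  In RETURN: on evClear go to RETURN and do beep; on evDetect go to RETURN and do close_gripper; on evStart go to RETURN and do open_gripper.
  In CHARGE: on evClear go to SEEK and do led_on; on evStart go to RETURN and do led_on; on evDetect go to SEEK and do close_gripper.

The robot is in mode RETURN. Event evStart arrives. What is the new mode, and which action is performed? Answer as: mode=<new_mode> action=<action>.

mode=RETURN action=open_gripper

current mode = RETURN; filter table to that mode:
  (RETURN, evClear) → (RETURN, beep)
  (RETURN, evDetect) → (RETURN, close_gripper)
  (RETURN, evStart) → (RETURN, open_gripper)  ← event matches
event = evStart selects (RETURN, open_gripper)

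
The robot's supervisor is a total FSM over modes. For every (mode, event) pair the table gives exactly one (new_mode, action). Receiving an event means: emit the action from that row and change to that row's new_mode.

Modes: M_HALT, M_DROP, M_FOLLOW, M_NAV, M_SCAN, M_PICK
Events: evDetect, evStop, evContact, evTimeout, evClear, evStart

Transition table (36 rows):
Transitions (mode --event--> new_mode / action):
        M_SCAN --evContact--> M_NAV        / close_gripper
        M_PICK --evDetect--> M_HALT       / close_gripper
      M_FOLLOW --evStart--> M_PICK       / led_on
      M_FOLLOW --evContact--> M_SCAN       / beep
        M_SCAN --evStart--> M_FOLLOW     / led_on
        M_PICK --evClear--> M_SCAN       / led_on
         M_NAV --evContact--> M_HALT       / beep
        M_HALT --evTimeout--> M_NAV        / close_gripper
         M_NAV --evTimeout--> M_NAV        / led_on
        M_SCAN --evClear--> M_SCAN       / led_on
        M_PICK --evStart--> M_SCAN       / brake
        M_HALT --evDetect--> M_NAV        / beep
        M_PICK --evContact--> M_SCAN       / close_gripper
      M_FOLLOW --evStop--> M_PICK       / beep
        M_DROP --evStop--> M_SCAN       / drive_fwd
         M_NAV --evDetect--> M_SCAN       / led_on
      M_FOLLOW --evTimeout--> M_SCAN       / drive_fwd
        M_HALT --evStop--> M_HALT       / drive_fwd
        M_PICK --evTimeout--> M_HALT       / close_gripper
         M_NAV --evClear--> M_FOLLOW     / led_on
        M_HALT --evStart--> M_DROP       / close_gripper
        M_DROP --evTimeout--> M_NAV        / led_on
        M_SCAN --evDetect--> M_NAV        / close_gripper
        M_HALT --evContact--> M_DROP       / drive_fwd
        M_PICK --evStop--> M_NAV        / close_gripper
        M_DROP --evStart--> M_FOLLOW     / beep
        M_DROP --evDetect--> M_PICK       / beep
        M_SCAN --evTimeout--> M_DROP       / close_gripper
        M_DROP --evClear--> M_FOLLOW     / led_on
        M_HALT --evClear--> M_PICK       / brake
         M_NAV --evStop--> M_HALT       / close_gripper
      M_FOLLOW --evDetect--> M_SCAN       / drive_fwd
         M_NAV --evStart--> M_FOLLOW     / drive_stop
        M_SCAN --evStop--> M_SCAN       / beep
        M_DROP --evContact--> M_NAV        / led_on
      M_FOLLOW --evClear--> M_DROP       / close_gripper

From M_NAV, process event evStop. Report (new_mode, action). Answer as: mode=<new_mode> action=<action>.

current mode = M_NAV; filter table to that mode:
  (M_NAV, evContact) → (M_HALT, beep)
  (M_NAV, evTimeout) → (M_NAV, led_on)
  (M_NAV, evDetect) → (M_SCAN, led_on)
  (M_NAV, evClear) → (M_FOLLOW, led_on)
  (M_NAV, evStop) → (M_HALT, close_gripper)  ← event matches
  (M_NAV, evStart) → (M_FOLLOW, drive_stop)
event = evStop selects (M_HALT, close_gripper)

mode=M_HALT action=close_gripper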